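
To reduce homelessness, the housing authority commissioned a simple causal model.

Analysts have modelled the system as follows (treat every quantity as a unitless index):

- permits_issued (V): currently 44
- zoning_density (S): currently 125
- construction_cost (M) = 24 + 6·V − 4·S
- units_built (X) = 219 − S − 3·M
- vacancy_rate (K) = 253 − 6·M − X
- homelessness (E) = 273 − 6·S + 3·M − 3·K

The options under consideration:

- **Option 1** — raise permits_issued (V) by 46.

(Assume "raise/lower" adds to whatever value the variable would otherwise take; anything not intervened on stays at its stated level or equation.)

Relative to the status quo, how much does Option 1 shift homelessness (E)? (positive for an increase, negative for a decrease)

3312

Baseline:
  V = 44
  S = 125
  M = 24 + 6·44 − 4·125 = -212
  X = 219 − 125 − 3·(-212) = 730
  K = 253 − 6·(-212) − 730 = 795
  E = 273 − 6·125 + 3·(-212) − 3·795 = -3498
Option 1 (V + 46):
  V = 44 + 46 = 90
  S = 125
  M = 24 + 6·90 − 4·125 = 64
  X = 219 − 125 − 3·64 = -98
  K = 253 − 6·64 − (-98) = -33
  E = 273 − 6·125 + 3·64 − 3·(-33) = -186
Change in E: -186 − (-3498) = 3312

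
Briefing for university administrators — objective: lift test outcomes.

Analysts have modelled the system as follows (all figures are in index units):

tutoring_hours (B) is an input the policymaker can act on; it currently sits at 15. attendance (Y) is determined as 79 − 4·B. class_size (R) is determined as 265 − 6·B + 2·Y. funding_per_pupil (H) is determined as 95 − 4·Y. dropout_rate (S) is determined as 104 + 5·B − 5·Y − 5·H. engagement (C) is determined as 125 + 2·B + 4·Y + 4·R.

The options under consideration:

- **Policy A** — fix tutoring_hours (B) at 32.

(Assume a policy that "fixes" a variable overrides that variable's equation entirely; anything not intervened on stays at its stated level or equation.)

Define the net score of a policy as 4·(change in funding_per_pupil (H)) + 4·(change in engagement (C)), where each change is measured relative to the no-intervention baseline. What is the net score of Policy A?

Baseline:
  B = 15
  Y = 79 − 4·15 = 19
  R = 265 − 6·15 + 2·19 = 213
  H = 95 − 4·19 = 19
  C = 125 + 2·15 + 4·19 + 4·213 = 1083
Policy A (B := 32):
  B = 32
  Y = 79 − 4·32 = -49
  R = 265 − 6·32 + 2·(-49) = -25
  H = 95 − 4·(-49) = 291
  C = 125 + 2·32 + 4·(-49) + 4·(-25) = -107
ΔH = 291 − 19 = 272; ΔC = -107 − 1083 = -1190
Score = 4·272 + 4·(-1190) = -3672

-3672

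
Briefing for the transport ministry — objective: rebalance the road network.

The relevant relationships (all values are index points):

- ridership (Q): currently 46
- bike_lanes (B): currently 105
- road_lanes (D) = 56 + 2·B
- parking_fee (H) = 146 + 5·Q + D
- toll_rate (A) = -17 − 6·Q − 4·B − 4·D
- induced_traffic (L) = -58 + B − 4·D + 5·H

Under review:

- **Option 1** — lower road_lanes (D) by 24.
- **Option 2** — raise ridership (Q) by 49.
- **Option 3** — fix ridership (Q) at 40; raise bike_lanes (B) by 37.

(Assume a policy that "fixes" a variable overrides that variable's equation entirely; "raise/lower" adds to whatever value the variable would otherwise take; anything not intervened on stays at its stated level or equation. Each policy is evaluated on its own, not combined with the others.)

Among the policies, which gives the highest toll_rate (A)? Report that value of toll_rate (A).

Option 1 (D − 24):
  Q = 46
  B = 105
  D = 56 + 2·105 (−24 from intervention) = 242
  A = -17 − 6·46 − 4·105 − 4·242 = -1681
Option 2 (Q + 49):
  Q = 46 + 49 = 95
  B = 105
  D = 56 + 2·105 = 266
  A = -17 − 6·95 − 4·105 − 4·266 = -2071
Option 3 (Q := 40, B + 37):
  Q = 40
  B = 105 + 37 = 142
  D = 56 + 2·142 = 340
  A = -17 − 6·40 − 4·142 − 4·340 = -2185
Comparing — Option 1: A=-1681, Option 2: A=-2071, Option 3: A=-2185. Highest is -1681 (Option 1).

-1681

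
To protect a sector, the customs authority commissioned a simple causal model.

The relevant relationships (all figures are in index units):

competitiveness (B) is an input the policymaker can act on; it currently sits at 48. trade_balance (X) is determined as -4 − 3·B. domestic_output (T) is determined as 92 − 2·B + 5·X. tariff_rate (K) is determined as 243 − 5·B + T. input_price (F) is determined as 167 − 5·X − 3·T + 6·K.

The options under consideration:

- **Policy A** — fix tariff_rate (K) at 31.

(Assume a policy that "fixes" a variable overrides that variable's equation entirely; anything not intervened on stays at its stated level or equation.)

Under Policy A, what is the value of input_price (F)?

Policy A (K := 31):
  B = 48
  X = -4 − 3·48 = -148
  T = 92 − 2·48 + 5·(-148) = -744
  K = 31
  F = 167 − 5·(-148) − 3·(-744) + 6·31 = 3325

3325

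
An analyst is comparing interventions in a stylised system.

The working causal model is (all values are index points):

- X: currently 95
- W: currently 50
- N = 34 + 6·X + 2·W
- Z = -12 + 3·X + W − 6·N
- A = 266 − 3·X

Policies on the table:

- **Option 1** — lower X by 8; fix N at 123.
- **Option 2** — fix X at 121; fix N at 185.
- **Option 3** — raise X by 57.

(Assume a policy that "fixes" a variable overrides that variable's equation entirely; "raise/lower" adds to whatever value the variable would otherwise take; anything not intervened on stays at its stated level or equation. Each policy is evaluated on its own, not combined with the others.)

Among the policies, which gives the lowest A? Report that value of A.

Option 1 (X − 8, N := 123):
  X = 95 − 8 = 87
  A = 266 − 3·87 = 5
Option 2 (X := 121, N := 185):
  X = 121
  A = 266 − 3·121 = -97
Option 3 (X + 57):
  X = 95 + 57 = 152
  A = 266 − 3·152 = -190
Comparing — Option 1: A=5, Option 2: A=-97, Option 3: A=-190. Lowest is -190 (Option 3).

-190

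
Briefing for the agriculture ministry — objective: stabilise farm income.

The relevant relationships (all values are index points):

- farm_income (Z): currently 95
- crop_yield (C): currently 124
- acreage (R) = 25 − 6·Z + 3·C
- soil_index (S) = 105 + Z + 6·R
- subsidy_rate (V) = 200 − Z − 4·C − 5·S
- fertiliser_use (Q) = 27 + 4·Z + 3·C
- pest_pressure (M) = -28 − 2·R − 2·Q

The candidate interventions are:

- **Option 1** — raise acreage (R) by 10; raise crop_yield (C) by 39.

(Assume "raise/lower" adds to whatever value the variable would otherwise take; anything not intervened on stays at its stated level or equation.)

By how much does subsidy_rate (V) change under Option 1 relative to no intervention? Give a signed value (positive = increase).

Baseline:
  Z = 95
  C = 124
  R = 25 − 6·95 + 3·124 = -173
  S = 105 + 95 + 6·(-173) = -838
  V = 200 − 95 − 4·124 − 5·(-838) = 3799
Option 1 (R + 10, C + 39):
  Z = 95
  C = 124 + 39 = 163
  R = 25 − 6·95 + 3·163 (+10 from intervention) = -46
  S = 105 + 95 + 6·(-46) = -76
  V = 200 − 95 − 4·163 − 5·(-76) = -167
Change in V: -167 − 3799 = -3966

-3966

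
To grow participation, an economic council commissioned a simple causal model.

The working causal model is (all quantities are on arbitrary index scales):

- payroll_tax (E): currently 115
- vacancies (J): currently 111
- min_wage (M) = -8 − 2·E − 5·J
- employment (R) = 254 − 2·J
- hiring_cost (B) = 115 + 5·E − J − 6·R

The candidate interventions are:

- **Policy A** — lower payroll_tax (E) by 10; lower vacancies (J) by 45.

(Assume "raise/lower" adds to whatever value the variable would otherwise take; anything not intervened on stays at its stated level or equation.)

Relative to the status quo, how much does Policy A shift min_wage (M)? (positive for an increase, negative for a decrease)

245

Baseline:
  E = 115
  J = 111
  M = -8 − 2·115 − 5·111 = -793
Policy A (E − 10, J − 45):
  E = 115 − 10 = 105
  J = 111 − 45 = 66
  M = -8 − 2·105 − 5·66 = -548
Change in M: -548 − (-793) = 245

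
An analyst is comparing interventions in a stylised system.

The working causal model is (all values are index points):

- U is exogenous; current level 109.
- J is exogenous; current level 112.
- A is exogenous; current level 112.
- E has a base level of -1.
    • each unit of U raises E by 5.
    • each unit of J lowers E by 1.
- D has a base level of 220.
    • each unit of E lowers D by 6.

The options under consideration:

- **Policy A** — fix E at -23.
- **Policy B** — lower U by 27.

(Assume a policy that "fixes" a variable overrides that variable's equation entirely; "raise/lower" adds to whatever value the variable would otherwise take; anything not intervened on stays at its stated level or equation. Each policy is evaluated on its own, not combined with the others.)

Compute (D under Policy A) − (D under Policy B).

1920

Policy A (E := -23):
  U = 109
  J = 112
  E = -23
  D = 220 − 6·(-23) = 358
Policy B (U − 27):
  U = 109 − 27 = 82
  J = 112
  E = -1 + 5·82 − 112 = 297
  D = 220 − 6·297 = -1562
D: 358 − (-1562) = 1920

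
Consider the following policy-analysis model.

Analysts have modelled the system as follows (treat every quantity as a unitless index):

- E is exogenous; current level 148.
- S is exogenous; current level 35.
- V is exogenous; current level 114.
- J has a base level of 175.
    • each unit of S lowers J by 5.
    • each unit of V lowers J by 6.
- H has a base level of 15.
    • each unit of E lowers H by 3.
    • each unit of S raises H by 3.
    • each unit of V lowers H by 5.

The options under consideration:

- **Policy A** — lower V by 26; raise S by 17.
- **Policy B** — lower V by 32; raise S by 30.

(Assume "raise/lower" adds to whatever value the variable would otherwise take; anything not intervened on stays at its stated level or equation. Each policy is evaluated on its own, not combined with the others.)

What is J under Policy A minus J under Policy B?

Policy A (V − 26, S + 17):
  S = 35 + 17 = 52
  V = 114 − 26 = 88
  J = 175 − 5·52 − 6·88 = -613
Policy B (V − 32, S + 30):
  S = 35 + 30 = 65
  V = 114 − 32 = 82
  J = 175 − 5·65 − 6·82 = -642
J: -613 − (-642) = 29

29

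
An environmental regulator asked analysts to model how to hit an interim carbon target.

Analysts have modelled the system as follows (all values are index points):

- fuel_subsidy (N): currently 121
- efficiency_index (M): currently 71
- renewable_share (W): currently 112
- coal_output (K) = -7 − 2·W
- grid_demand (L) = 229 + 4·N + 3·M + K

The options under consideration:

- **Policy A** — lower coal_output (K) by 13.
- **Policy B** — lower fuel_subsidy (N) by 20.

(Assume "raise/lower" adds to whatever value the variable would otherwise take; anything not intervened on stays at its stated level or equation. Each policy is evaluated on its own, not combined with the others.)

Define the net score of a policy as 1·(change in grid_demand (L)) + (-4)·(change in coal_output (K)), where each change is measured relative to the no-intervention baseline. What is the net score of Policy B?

Baseline:
  N = 121
  M = 71
  W = 112
  K = -7 − 2·112 = -231
  L = 229 + 4·121 + 3·71 + (-231) = 695
Policy B (N − 20):
  N = 121 − 20 = 101
  M = 71
  W = 112
  K = -7 − 2·112 = -231
  L = 229 + 4·101 + 3·71 + (-231) = 615
ΔL = 615 − 695 = -80; ΔK = -231 − (-231) = 0
Score = 1·(-80) + (-4)·0 = -80

-80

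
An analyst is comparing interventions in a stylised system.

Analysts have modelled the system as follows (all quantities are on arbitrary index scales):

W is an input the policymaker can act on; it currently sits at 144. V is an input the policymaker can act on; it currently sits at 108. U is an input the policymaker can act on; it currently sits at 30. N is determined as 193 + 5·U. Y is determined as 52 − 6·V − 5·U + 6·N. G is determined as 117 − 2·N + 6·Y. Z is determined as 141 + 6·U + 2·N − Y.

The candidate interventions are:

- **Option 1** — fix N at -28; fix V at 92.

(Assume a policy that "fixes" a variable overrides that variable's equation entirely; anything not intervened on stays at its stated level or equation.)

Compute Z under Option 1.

1083

Option 1 (N := -28, V := 92):
  V = 92
  U = 30
  N = -28
  Y = 52 − 6·92 − 5·30 + 6·(-28) = -818
  Z = 141 + 6·30 + 2·(-28) − (-818) = 1083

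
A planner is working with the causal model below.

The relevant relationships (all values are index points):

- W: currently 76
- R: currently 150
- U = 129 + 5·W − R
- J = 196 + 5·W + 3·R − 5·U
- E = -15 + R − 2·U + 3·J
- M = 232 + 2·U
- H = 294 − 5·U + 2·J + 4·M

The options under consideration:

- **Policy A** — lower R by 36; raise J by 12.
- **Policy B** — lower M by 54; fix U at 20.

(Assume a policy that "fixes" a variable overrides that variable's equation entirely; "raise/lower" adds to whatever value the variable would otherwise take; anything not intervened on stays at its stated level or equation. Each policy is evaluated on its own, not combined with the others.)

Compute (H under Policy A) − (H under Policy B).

Policy A (R − 36, J + 12):
  W = 76
  R = 150 − 36 = 114
  U = 129 + 5·76 − 114 = 395
  J = 196 + 5·76 + 3·114 − 5·395 (+12 from intervention) = -1045
  M = 232 + 2·395 = 1022
  H = 294 − 5·395 + 2·(-1045) + 4·1022 = 317
Policy B (M − 54, U := 20):
  W = 76
  R = 150
  U = 20
  J = 196 + 5·76 + 3·150 − 5·20 = 926
  M = 232 + 2·20 (−54 from intervention) = 218
  H = 294 − 5·20 + 2·926 + 4·218 = 2918
H: 317 − 2918 = -2601

-2601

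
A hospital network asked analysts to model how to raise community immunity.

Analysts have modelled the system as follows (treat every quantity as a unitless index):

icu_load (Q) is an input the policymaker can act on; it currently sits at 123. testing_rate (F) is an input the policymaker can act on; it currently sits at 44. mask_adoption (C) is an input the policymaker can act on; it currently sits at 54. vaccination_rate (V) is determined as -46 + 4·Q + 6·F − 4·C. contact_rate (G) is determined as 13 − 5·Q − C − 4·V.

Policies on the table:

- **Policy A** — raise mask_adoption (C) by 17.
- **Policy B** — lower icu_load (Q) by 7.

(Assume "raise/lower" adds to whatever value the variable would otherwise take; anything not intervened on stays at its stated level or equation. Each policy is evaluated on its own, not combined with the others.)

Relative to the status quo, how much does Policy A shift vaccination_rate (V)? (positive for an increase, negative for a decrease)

-68

Baseline:
  Q = 123
  F = 44
  C = 54
  V = -46 + 4·123 + 6·44 − 4·54 = 494
Policy A (C + 17):
  Q = 123
  F = 44
  C = 54 + 17 = 71
  V = -46 + 4·123 + 6·44 − 4·71 = 426
Change in V: 426 − 494 = -68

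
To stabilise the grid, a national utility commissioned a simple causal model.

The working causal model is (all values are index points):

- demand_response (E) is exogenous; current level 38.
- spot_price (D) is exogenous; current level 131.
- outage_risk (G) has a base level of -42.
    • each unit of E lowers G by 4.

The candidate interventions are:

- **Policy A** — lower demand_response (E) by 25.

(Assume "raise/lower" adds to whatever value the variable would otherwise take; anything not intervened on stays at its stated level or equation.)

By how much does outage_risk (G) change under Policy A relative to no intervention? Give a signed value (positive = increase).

Baseline:
  E = 38
  G = -42 − 4·38 = -194
Policy A (E − 25):
  E = 38 − 25 = 13
  G = -42 − 4·13 = -94
Change in G: -94 − (-194) = 100

100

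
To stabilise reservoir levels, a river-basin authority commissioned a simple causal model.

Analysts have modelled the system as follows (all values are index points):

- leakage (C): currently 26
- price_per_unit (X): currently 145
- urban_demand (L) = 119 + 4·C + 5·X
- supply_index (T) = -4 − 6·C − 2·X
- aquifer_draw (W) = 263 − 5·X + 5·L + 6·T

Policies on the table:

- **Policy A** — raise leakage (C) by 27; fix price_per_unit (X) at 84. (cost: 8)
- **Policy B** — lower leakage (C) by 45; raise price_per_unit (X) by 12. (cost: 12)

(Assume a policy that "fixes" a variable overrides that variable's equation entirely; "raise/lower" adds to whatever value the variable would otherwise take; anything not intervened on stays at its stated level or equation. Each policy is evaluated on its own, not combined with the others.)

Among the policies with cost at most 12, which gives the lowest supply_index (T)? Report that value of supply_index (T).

Policy A (C + 27, X := 84):
  C = 26 + 27 = 53
  X = 84
  T = -4 − 6·53 − 2·84 = -490
Policy B (C − 45, X + 12):
  C = 26 − 45 = -19
  X = 145 + 12 = 157
  T = -4 − 6·(-19) − 2·157 = -204
Comparing — Policy A: T=-490, Policy B: T=-204. Lowest is -490 (Policy A).

-490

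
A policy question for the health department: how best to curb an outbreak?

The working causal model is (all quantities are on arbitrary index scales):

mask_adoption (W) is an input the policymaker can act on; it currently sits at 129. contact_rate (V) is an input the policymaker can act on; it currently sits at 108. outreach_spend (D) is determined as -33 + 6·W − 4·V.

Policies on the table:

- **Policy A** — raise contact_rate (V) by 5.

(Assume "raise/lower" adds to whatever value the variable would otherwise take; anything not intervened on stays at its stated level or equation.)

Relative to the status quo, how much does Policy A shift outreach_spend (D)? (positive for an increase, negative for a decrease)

-20

Baseline:
  W = 129
  V = 108
  D = -33 + 6·129 − 4·108 = 309
Policy A (V + 5):
  W = 129
  V = 108 + 5 = 113
  D = -33 + 6·129 − 4·113 = 289
Change in D: 289 − 309 = -20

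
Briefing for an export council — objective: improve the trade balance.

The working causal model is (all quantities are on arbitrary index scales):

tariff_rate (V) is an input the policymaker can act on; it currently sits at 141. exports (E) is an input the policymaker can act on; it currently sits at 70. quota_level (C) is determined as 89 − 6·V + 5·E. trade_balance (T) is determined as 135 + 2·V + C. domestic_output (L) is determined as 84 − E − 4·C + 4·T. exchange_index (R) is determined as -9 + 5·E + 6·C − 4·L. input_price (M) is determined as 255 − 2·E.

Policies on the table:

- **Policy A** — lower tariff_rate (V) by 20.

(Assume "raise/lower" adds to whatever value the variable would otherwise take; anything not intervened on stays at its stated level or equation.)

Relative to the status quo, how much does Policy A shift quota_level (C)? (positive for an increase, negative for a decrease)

Baseline:
  V = 141
  E = 70
  C = 89 − 6·141 + 5·70 = -407
Policy A (V − 20):
  V = 141 − 20 = 121
  E = 70
  C = 89 − 6·121 + 5·70 = -287
Change in C: -287 − (-407) = 120

120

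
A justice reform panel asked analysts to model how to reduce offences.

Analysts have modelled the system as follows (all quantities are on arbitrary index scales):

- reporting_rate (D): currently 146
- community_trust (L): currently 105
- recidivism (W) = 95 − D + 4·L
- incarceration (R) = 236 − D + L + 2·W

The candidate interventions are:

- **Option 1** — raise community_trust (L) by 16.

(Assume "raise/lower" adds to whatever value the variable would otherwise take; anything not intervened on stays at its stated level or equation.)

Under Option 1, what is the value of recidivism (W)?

433

Option 1 (L + 16):
  D = 146
  L = 105 + 16 = 121
  W = 95 − 146 + 4·121 = 433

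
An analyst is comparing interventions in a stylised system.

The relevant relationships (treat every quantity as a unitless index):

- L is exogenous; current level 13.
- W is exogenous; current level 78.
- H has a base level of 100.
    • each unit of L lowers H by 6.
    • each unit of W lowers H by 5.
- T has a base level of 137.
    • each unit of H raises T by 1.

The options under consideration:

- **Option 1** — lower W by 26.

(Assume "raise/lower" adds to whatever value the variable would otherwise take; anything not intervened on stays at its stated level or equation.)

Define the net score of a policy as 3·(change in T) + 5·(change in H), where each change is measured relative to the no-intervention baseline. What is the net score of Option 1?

1040

Baseline:
  L = 13
  W = 78
  H = 100 − 6·13 − 5·78 = -368
  T = 137 + (-368) = -231
Option 1 (W − 26):
  L = 13
  W = 78 − 26 = 52
  H = 100 − 6·13 − 5·52 = -238
  T = 137 + (-238) = -101
ΔT = -101 − (-231) = 130; ΔH = -238 − (-368) = 130
Score = 3·130 + 5·130 = 1040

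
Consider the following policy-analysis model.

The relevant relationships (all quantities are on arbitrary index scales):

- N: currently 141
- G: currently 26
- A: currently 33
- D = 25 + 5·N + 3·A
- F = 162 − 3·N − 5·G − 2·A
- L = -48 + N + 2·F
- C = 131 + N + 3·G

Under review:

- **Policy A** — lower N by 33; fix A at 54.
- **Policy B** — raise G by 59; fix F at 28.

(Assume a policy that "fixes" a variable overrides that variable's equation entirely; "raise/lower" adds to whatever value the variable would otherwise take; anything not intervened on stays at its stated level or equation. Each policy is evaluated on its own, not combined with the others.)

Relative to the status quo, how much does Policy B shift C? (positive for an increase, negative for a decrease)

Baseline:
  N = 141
  G = 26
  C = 131 + 141 + 3·26 = 350
Policy B (G + 59, F := 28):
  N = 141
  G = 26 + 59 = 85
  C = 131 + 141 + 3·85 = 527
Change in C: 527 − 350 = 177

177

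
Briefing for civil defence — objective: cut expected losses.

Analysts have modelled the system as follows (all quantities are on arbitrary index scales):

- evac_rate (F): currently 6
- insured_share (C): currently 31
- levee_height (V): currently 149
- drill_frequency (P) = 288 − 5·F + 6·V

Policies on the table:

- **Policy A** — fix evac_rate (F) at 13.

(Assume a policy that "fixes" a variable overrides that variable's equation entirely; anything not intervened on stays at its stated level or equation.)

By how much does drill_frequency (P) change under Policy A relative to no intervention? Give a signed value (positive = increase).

-35

Baseline:
  F = 6
  V = 149
  P = 288 − 5·6 + 6·149 = 1152
Policy A (F := 13):
  F = 13
  V = 149
  P = 288 − 5·13 + 6·149 = 1117
Change in P: 1117 − 1152 = -35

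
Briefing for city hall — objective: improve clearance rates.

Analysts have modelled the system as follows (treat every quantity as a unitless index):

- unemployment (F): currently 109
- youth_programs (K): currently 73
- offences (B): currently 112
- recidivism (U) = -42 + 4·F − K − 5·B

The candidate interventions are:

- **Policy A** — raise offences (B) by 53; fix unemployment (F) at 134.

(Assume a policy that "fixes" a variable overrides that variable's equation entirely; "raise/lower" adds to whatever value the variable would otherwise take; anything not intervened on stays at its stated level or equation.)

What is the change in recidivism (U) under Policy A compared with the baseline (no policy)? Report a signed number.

-165

Baseline:
  F = 109
  K = 73
  B = 112
  U = -42 + 4·109 − 73 − 5·112 = -239
Policy A (B + 53, F := 134):
  F = 134
  K = 73
  B = 112 + 53 = 165
  U = -42 + 4·134 − 73 − 5·165 = -404
Change in U: -404 − (-239) = -165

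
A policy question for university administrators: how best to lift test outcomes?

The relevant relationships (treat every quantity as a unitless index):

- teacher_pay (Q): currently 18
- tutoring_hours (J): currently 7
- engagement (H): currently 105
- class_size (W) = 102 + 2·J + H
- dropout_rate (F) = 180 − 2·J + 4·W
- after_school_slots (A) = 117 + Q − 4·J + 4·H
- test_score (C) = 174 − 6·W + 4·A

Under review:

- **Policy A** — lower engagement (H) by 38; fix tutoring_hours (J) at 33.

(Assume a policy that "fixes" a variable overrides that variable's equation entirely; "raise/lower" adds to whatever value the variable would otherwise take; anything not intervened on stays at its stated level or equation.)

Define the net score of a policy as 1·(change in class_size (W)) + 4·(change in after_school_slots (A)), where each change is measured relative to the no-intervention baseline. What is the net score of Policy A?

-1010

Baseline:
  Q = 18
  J = 7
  H = 105
  W = 102 + 2·7 + 105 = 221
  A = 117 + 18 − 4·7 + 4·105 = 527
Policy A (H − 38, J := 33):
  Q = 18
  J = 33
  H = 105 − 38 = 67
  W = 102 + 2·33 + 67 = 235
  A = 117 + 18 − 4·33 + 4·67 = 271
ΔW = 235 − 221 = 14; ΔA = 271 − 527 = -256
Score = 1·14 + 4·(-256) = -1010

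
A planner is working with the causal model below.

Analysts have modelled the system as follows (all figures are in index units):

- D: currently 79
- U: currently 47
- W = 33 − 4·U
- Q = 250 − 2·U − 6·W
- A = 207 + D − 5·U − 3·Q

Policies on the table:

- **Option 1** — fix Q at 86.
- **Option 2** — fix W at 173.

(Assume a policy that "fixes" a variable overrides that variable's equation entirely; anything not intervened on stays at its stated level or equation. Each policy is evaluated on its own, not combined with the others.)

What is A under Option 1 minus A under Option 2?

-2904

Option 1 (Q := 86):
  D = 79
  U = 47
  W = 33 − 4·47 = -155
  Q = 86
  A = 207 + 79 − 5·47 − 3·86 = -207
Option 2 (W := 173):
  D = 79
  U = 47
  W = 173
  Q = 250 − 2·47 − 6·173 = -882
  A = 207 + 79 − 5·47 − 3·(-882) = 2697
A: -207 − 2697 = -2904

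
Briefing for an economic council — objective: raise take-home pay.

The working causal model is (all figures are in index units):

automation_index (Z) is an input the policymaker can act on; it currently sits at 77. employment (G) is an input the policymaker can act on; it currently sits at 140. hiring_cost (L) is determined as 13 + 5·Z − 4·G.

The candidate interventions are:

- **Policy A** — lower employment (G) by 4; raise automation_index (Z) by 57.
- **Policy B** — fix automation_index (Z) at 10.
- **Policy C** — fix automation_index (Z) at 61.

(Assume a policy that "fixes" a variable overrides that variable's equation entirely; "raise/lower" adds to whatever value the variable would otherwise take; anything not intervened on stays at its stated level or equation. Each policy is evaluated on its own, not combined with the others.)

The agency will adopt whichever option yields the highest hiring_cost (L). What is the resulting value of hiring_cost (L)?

139

Policy A (G − 4, Z + 57):
  Z = 77 + 57 = 134
  G = 140 − 4 = 136
  L = 13 + 5·134 − 4·136 = 139
Policy B (Z := 10):
  Z = 10
  G = 140
  L = 13 + 5·10 − 4·140 = -497
Policy C (Z := 61):
  Z = 61
  G = 140
  L = 13 + 5·61 − 4·140 = -242
Comparing — Policy A: L=139, Policy B: L=-497, Policy C: L=-242. Highest is 139 (Policy A).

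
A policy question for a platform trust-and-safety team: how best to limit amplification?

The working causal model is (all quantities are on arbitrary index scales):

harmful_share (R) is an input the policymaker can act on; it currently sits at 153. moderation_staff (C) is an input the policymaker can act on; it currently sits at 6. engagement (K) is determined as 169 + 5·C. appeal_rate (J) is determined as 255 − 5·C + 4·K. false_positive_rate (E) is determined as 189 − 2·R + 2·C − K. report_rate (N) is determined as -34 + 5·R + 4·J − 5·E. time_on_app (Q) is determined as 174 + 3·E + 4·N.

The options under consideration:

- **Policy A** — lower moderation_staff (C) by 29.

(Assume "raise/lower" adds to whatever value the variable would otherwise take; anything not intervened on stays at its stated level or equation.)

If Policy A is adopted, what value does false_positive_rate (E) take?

-217

Policy A (C − 29):
  R = 153
  C = 6 − 29 = -23
  K = 169 + 5·(-23) = 54
  E = 189 − 2·153 + 2·(-23) − 54 = -217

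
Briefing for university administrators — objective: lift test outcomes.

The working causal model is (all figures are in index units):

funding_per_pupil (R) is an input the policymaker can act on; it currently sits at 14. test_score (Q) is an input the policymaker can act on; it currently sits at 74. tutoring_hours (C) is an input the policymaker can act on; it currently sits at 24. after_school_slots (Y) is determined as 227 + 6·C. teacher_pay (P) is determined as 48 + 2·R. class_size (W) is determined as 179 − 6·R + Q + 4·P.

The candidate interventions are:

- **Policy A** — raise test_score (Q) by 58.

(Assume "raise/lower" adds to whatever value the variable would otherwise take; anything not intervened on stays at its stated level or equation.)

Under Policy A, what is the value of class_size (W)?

531

Policy A (Q + 58):
  R = 14
  Q = 74 + 58 = 132
  P = 48 + 2·14 = 76
  W = 179 − 6·14 + 132 + 4·76 = 531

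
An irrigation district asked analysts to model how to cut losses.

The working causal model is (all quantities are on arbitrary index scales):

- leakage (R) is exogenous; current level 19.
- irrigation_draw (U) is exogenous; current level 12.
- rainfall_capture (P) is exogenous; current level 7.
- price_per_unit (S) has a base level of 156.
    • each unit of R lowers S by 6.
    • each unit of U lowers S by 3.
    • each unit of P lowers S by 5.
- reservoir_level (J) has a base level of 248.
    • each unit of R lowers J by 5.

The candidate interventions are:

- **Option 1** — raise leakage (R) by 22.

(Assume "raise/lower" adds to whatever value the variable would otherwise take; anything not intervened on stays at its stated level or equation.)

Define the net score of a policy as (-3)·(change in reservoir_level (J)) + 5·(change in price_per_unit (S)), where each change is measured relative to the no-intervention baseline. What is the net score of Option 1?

Baseline:
  R = 19
  U = 12
  P = 7
  S = 156 − 6·19 − 3·12 − 5·7 = -29
  J = 248 − 5·19 = 153
Option 1 (R + 22):
  R = 19 + 22 = 41
  U = 12
  P = 7
  S = 156 − 6·41 − 3·12 − 5·7 = -161
  J = 248 − 5·41 = 43
ΔJ = 43 − 153 = -110; ΔS = -161 − (-29) = -132
Score = (-3)·(-110) + 5·(-132) = -330

-330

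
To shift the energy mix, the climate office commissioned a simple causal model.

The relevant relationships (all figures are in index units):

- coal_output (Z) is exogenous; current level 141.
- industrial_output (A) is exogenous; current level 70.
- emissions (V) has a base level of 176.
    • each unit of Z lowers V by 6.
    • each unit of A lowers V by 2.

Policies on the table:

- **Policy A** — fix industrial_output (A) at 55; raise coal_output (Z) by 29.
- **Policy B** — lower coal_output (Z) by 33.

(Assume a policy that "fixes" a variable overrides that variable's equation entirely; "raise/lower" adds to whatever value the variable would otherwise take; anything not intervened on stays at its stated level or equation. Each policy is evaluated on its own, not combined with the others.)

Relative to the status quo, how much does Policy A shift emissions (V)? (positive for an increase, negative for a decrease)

-144

Baseline:
  Z = 141
  A = 70
  V = 176 − 6·141 − 2·70 = -810
Policy A (A := 55, Z + 29):
  Z = 141 + 29 = 170
  A = 55
  V = 176 − 6·170 − 2·55 = -954
Change in V: -954 − (-810) = -144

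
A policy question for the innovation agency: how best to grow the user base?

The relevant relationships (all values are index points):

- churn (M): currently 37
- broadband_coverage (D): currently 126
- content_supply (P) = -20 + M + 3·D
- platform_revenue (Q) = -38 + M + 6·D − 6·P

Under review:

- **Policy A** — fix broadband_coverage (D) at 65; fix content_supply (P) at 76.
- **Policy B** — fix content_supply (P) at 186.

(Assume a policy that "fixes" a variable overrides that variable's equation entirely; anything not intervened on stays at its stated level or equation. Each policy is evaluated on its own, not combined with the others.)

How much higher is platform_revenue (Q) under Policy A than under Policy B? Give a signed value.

294

Policy A (D := 65, P := 76):
  M = 37
  D = 65
  P = 76
  Q = -38 + 37 + 6·65 − 6·76 = -67
Policy B (P := 186):
  M = 37
  D = 126
  P = 186
  Q = -38 + 37 + 6·126 − 6·186 = -361
Q: -67 − (-361) = 294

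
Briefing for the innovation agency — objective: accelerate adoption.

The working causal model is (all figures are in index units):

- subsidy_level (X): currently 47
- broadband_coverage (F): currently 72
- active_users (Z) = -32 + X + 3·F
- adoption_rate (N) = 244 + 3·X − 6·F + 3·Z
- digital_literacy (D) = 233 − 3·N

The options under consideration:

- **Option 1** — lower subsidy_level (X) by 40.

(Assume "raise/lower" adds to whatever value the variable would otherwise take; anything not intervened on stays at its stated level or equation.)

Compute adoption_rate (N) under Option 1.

406

Option 1 (X − 40):
  X = 47 − 40 = 7
  F = 72
  Z = -32 + 7 + 3·72 = 191
  N = 244 + 3·7 − 6·72 + 3·191 = 406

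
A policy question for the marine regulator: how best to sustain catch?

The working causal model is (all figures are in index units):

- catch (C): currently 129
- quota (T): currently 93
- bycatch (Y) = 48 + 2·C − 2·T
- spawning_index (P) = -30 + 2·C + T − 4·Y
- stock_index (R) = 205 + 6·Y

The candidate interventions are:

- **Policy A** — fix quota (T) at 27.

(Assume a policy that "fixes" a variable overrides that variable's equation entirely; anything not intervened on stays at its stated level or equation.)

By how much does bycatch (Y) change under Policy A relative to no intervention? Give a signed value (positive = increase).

Baseline:
  C = 129
  T = 93
  Y = 48 + 2·129 − 2·93 = 120
Policy A (T := 27):
  C = 129
  T = 27
  Y = 48 + 2·129 − 2·27 = 252
Change in Y: 252 − 120 = 132

132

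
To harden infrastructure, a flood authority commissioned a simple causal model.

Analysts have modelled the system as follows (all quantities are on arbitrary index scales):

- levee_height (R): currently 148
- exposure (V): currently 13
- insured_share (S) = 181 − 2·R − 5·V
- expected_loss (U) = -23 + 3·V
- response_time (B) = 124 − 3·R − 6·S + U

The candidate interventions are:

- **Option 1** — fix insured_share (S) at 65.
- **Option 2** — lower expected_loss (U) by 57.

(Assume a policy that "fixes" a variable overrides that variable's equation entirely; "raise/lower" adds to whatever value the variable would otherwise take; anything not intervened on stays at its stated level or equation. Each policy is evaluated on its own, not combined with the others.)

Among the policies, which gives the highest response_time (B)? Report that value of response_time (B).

Option 1 (S := 65):
  R = 148
  V = 13
  S = 65
  U = -23 + 3·13 = 16
  B = 124 − 3·148 − 6·65 + 16 = -694
Option 2 (U − 57):
  R = 148
  V = 13
  S = 181 − 2·148 − 5·13 = -180
  U = -23 + 3·13 (−57 from intervention) = -41
  B = 124 − 3·148 − 6·(-180) + (-41) = 719
Comparing — Option 1: B=-694, Option 2: B=719. Highest is 719 (Option 2).

719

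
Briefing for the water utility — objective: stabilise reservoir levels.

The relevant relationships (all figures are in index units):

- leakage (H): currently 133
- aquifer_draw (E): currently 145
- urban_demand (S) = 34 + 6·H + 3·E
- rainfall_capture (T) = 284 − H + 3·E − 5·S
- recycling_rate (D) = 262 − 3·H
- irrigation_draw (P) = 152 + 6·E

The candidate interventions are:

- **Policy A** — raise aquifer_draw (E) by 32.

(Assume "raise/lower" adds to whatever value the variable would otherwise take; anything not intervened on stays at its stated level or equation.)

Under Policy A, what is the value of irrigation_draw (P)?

1214

Policy A (E + 32):
  E = 145 + 32 = 177
  P = 152 + 6·177 = 1214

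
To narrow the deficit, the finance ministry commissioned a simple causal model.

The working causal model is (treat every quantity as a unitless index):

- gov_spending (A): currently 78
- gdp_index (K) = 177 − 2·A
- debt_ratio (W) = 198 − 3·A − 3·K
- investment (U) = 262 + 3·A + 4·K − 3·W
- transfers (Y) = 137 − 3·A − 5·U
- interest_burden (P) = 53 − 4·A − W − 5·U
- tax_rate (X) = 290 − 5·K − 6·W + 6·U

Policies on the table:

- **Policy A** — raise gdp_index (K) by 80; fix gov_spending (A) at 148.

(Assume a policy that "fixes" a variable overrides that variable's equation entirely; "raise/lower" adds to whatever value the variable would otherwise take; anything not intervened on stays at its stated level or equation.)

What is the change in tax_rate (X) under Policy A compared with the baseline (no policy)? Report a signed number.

Baseline:
  A = 78
  K = 177 − 2·78 = 21
  W = 198 − 3·78 − 3·21 = -99
  U = 262 + 3·78 + 4·21 − 3·(-99) = 877
  X = 290 − 5·21 − 6·(-99) + 6·877 = 6041
Policy A (K + 80, A := 148):
  A = 148
  K = 177 − 2·148 (+80 from intervention) = -39
  W = 198 − 3·148 − 3·(-39) = -129
  U = 262 + 3·148 + 4·(-39) − 3·(-129) = 937
  X = 290 − 5·(-39) − 6·(-129) + 6·937 = 6881
Change in X: 6881 − 6041 = 840

840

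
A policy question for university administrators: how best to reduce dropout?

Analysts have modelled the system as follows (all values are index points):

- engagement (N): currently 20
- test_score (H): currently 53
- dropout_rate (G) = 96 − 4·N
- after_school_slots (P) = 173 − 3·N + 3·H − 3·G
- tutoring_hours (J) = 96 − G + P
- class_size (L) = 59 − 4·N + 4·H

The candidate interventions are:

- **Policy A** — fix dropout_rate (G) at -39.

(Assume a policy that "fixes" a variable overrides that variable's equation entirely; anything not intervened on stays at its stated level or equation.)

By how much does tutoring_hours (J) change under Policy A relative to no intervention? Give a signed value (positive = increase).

220

Baseline:
  N = 20
  H = 53
  G = 96 − 4·20 = 16
  P = 173 − 3·20 + 3·53 − 3·16 = 224
  J = 96 − 16 + 224 = 304
Policy A (G := -39):
  N = 20
  H = 53
  G = -39
  P = 173 − 3·20 + 3·53 − 3·(-39) = 389
  J = 96 − (-39) + 389 = 524
Change in J: 524 − 304 = 220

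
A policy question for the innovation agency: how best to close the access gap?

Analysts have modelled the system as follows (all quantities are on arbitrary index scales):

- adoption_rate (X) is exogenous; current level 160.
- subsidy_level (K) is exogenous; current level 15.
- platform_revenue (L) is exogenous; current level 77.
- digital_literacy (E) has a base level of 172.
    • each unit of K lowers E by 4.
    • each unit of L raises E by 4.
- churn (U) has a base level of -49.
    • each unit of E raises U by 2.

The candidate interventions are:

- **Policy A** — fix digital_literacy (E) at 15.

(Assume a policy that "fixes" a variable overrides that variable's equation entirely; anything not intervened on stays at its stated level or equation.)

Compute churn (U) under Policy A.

-19

Policy A (E := 15):
  K = 15
  L = 77
  E = 15
  U = -49 + 2·15 = -19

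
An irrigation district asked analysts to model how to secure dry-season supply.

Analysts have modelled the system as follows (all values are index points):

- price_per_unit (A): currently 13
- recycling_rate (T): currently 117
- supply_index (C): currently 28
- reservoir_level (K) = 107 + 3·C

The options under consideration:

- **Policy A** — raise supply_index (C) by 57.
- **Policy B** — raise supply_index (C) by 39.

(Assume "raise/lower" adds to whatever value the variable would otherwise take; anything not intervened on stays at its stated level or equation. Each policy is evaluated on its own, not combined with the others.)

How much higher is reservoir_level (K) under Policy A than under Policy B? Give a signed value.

Policy A (C + 57):
  C = 28 + 57 = 85
  K = 107 + 3·85 = 362
Policy B (C + 39):
  C = 28 + 39 = 67
  K = 107 + 3·67 = 308
K: 362 − 308 = 54

54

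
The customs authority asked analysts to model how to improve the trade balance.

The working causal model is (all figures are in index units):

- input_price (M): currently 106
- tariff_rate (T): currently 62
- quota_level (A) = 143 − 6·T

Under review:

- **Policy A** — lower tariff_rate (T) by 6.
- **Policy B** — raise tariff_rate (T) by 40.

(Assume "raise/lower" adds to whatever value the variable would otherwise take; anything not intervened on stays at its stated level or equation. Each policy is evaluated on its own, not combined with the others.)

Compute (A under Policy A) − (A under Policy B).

Policy A (T − 6):
  T = 62 − 6 = 56
  A = 143 − 6·56 = -193
Policy B (T + 40):
  T = 62 + 40 = 102
  A = 143 − 6·102 = -469
A: -193 − (-469) = 276

276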